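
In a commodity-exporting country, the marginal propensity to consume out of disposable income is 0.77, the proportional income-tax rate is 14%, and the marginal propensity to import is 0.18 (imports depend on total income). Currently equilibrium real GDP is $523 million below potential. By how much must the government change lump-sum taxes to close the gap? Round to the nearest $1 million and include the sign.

−$352 million

Spending multiplier = 1/(1 − c(1−t) + m) = 1/(1 − 0.77×0.86 + 0.18) = 1/0.5178 ≈ 1.931.
Tax multiplier = −c·k = −0.77/0.5178 ≈ −1.487. Need ΔY = +$523 million, so ΔT = ΔY/(−c·k) = −(+$523 million) × 0.5178 / 0.77 ≈ −$352 million.
The government should cut lump-sum taxes by $352 million.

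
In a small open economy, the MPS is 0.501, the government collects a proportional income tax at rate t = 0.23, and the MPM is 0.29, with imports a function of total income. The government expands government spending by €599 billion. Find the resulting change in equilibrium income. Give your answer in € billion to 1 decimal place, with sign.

+€661.3 billion

MPC = 1 − MPS = 1 − 0.501 = 0.499.
Expenditure multiplier = 1/(1 − c(1−t) + m) = 1/(1 − 0.499×0.77 + 0.29) = 1/0.90577 ≈ 1.104.
ΔY = k × ΔG = (+€599 billion) / 0.90577 ≈ +€661.3 billion.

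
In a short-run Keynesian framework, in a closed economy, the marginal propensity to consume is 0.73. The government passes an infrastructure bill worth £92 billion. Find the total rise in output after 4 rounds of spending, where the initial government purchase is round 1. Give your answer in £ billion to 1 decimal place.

Round 1 adds ΔG = £92 billion; each later round is MPC = 0.73 times the previous.
After 4 rounds: 92 + 67.16 + 49.0268 + 35.789564 = ΔG·(1 − c^4)/(1 − c) = 92 × (1 − 0.28398241)/0.27 ≈ £244 billion.

£244.0 billion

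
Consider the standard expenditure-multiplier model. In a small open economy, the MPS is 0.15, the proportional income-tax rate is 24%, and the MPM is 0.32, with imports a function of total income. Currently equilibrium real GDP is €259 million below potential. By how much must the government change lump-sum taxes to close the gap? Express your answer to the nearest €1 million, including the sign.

MPC = 1 − MPS = 1 − 0.15 = 0.85.
Spending multiplier = 1/(1 − c(1−t) + m) = 1/(1 − 0.85×0.76 + 0.32) = 1/0.674 ≈ 1.484.
Tax multiplier = −c·k = −0.85/0.674 ≈ −1.261. Need ΔY = +€259 million, so ΔT = ΔY/(−c·k) = −(+€259 million) × 0.674 / 0.85 ≈ −€205 million.
The government should cut lump-sum taxes by €205 million.

−€205 million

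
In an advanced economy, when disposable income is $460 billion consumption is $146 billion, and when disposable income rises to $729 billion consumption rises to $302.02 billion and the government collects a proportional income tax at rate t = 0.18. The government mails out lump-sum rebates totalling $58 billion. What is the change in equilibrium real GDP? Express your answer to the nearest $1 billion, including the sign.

MPC = ΔC/ΔYd = (302.02 − 146)/(729 − 460) = 156.02/269 = 0.58.
A lump-sum tax change of −$58 billion shifts disposable income by +$58 billion; first-round consumption changes by −c × ΔT = −0.58 × (−$58 billion) = +$33.64 billion.
Expenditure multiplier = 1/(1 − c(1−t)) = 1/(1 − 0.58×0.82) = 1/0.5244 ≈ 1.907.
The tax multiplier is −c × k ≈ −1.106, so ΔY = k × (−c·ΔT) = (+$33.64 billion) / 0.5244 ≈ +$64 billion.

+$64 billion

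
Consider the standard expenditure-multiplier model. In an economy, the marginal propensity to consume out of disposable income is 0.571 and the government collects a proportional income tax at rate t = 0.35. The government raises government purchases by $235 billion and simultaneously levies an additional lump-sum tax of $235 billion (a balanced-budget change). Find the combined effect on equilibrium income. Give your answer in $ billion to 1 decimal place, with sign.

+$160.3 billion

Expenditure multiplier = 1/(1 − c(1−t)) = 1/(1 − 0.571×0.65) = 1/0.62885 ≈ 1.59.
ΔG contributes k·ΔG = (+$235 billion) / 0.62885 ≈ +$373.7 billion.
ΔT of +$235 billion changes first-round spending by −c·ΔT = −$134.185 billion, contributing k·(−c·ΔT) = (−$134.185 billion) / 0.62885 ≈ −$213.4 billion.
Net ΔY = k(ΔG − c·ΔT) = (+$100.815 billion) / 0.62885 ≈ +$160.3 billion.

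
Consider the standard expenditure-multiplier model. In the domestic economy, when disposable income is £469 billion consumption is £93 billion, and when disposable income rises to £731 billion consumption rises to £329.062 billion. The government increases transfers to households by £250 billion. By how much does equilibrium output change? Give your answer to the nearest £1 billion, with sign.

+£2,275 billion

MPC = ΔC/ΔYd = (329.062 − 93)/(731 − 469) = 236.062/262 = 0.901.
The transfer change shifts disposable income by +£250 billion, so first-round consumption changes by c·ΔTR = 0.901 × (+£250 billion) = +£225.25 billion.
Expenditure multiplier = 1/(1 − MPC) = 1/(1 − 0.901) = 1/0.099 ≈ 10.101.
The transfer multiplier is c × k ≈ 9.101, so ΔY = k × (c·ΔTR) = (+£225.25 billion) / 0.099 ≈ +£2,275 billion.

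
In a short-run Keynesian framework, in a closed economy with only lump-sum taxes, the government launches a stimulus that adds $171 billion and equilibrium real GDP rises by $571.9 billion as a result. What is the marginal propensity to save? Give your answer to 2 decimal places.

Implied spending multiplier k = ΔY/ΔG = 571.9/171 ≈ 3.3444.
Since k = 1/(1 − MPC), MPC = 1 − 1/k = 1 − ΔG/ΔY = 1 − 171/571.9 ≈ 0.70.
MPS = 1 − MPC = 0.30.

0.30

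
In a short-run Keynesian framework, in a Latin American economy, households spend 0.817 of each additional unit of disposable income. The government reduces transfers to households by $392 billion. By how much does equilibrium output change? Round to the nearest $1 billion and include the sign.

−$1,750 billion

The transfer change shifts disposable income by −$392 billion, so first-round consumption changes by c·ΔTR = 0.817 × (−$392 billion) = −$320.264 billion.
Expenditure multiplier = 1/(1 − MPC) = 1/(1 − 0.817) = 1/0.183 ≈ 5.464.
The transfer multiplier is c × k ≈ 4.464, so ΔY = k × (c·ΔTR) = (−$320.264 billion) / 0.183 ≈ −$1,750 billion.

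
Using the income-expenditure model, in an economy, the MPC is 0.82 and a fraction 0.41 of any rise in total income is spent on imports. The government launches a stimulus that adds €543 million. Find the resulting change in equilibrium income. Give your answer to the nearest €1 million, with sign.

Spending multiplier = 1/(1 − c + m) = 1/(1 − 0.82 + 0.41) = 1/0.59 ≈ 1.695.
ΔY = k × ΔG = (+€543 million) / 0.59 ≈ +€920 million.

+€920 million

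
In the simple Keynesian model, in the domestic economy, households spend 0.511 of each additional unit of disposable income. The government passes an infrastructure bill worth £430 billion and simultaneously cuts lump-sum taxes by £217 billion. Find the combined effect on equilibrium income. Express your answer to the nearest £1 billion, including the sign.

+£1,106 billion

Expenditure multiplier = 1/(1 − MPC) = 1/(1 − 0.511) = 1/0.489 ≈ 2.045.
ΔG contributes k·ΔG = (+£430 billion) / 0.489 ≈ +£879.3 billion.
ΔT of −£217 billion changes first-round spending by −c·ΔT = +£110.887 billion, contributing k·(−c·ΔT) = (+£110.887 billion) / 0.489 ≈ +£226.8 billion.
Net ΔY = k(ΔG − c·ΔT) = (+£540.887 billion) / 0.489 ≈ +£1,106 billion.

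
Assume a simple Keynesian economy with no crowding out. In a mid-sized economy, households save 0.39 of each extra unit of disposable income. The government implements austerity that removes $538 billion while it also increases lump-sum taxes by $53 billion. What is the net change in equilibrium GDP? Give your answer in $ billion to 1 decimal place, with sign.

−$1,462.4 billion

MPC = 1 − MPS = 1 − 0.39 = 0.61.
Expenditure multiplier = 1/(1 − MPC) = 1/(1 − 0.61) = 1/0.39 ≈ 2.564.
ΔG contributes k·ΔG = (−$538 billion) / 0.39 ≈ −$1,379.5 billion.
ΔT of +$53 billion changes first-round spending by −c·ΔT = −$32.33 billion, contributing k·(−c·ΔT) = (−$32.33 billion) / 0.39 ≈ −$82.9 billion.
Net ΔY = k(ΔG − c·ΔT) = (−$570.33 billion) / 0.39 ≈ −$1,462.4 billion.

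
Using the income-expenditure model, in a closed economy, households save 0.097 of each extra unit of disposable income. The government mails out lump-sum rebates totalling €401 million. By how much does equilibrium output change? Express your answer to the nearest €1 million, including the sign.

MPC = 1 − MPS = 1 − 0.097 = 0.903.
A lump-sum tax change of −€401 million shifts disposable income by +€401 million; first-round consumption changes by −c × ΔT = −0.903 × (−€401 million) = +€362.103 million.
Expenditure multiplier = 1/(1 − MPC) = 1/(1 − 0.903) = 1/0.097 ≈ 10.309.
The tax multiplier is −c × k ≈ −9.309, so ΔY = k × (−c·ΔT) = (+€362.103 million) / 0.097 ≈ +€3,733 million.

+€3,733 million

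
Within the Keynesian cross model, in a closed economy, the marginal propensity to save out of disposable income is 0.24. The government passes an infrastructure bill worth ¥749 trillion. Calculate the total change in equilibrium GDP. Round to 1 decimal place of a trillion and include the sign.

+¥3,120.8 trillion

MPC = 1 − MPS = 1 − 0.24 = 0.76.
Government-spending multiplier = 1/(1 − MPC) = 1/(1 − 0.76) = 1/0.24 ≈ 4.167.
ΔY = k × ΔG = (+¥749 trillion) / 0.24 ≈ +¥3,120.8 trillion.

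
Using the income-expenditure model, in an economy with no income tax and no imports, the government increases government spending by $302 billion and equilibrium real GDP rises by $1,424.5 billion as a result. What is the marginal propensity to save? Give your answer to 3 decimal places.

Implied spending multiplier k = ΔY/ΔG = 1,424.5/302 ≈ 4.7169.
Since k = 1/(1 − MPC), MPC = 1 − 1/k = 1 − ΔG/ΔY = 1 − 302/1,424.5 ≈ 0.788.
MPS = 1 − MPC = 0.212.

0.212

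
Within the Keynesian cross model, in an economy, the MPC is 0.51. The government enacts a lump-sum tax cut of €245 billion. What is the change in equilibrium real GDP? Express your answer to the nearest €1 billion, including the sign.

A lump-sum tax change of −€245 billion shifts disposable income by +€245 billion; first-round consumption changes by −c × ΔT = −0.51 × (−€245 billion) = +€124.95 billion.
Expenditure multiplier = 1/(1 − MPC) = 1/(1 − 0.51) = 1/0.49 ≈ 2.041.
The tax multiplier is −c × k ≈ −1.041, so ΔY = k × (−c·ΔT) = (+€124.95 billion) / 0.49 = +€255 billion.

+€255 billion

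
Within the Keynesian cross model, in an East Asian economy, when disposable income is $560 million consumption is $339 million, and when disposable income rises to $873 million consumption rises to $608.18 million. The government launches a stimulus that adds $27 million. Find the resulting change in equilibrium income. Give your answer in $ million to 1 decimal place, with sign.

+$192.9 million

MPC = ΔC/ΔYd = (608.18 − 339)/(873 − 560) = 269.18/313 = 0.86.
Spending multiplier = 1/(1 − MPC) = 1/(1 − 0.86) = 1/0.14 ≈ 7.143.
ΔY = k × ΔG = (+$27 million) / 0.14 ≈ +$192.9 million.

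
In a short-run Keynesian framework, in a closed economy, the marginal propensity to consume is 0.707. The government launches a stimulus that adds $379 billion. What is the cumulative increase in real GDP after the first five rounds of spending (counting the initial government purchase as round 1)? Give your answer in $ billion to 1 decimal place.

Round 1 adds ΔG = $379 billion; each later round is MPC = 0.707 times the previous.
After 5 rounds: 379 + 267.953 + 189.442771 + 133.936039097 + 94.692779641579 = ΔG·(1 − c^5)/(1 − c) = 379 × (1 − 0.176643259120307)/0.293 ≈ $1,065 billion.

$1,065.0 billion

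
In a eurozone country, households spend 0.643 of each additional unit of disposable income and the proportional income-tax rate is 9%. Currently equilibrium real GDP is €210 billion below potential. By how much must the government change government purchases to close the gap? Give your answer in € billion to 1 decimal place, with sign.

Spending multiplier = 1/(1 − c(1−t)) = 1/(1 − 0.643×0.91) = 1/0.41487 ≈ 2.41.
Need ΔY = +€210 billion, so ΔG = ΔY/k = (+€210 billion) × 0.41487 ≈ +€87.1 billion.
The government should increase government purchases by €87.1 billion.

+€87.1 billion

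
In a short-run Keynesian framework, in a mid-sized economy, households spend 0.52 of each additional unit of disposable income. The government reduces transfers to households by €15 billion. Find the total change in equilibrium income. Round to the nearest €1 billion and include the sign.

−€16 billion

The transfer change shifts disposable income by −€15 billion, so first-round consumption changes by c·ΔTR = 0.52 × (−€15 billion) = −€7.8 billion.
Expenditure multiplier = 1/(1 − MPC) = 1/(1 − 0.52) = 1/0.48 ≈ 2.083.
The transfer multiplier is c × k ≈ 1.083, so ΔY = k × (c·ΔTR) = (−€7.8 billion) / 0.48 ≈ −€16 billion.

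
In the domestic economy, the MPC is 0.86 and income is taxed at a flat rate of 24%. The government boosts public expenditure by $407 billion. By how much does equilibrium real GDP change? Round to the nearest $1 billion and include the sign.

Spending multiplier = 1/(1 − c(1−t)) = 1/(1 − 0.86×0.76) = 1/0.3464 ≈ 2.887.
ΔY = k × ΔG = (+$407 billion) / 0.3464 ≈ +$1,175 billion.

+$1,175 billion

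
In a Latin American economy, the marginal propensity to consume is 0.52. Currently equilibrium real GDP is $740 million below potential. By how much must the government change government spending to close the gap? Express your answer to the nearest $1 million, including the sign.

Spending multiplier = 1/(1 − MPC) = 1/(1 − 0.52) = 1/0.48 ≈ 2.083.
Need ΔY = +$740 million, so ΔG = ΔY/k = (+$740 million) × 0.48 ≈ +$355 million.
The government should increase government spending by $355 million.

+$355 million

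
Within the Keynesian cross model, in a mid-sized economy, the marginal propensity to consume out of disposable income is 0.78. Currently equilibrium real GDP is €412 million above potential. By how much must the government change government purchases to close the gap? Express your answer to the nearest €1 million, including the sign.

Spending multiplier = 1/(1 − MPC) = 1/(1 − 0.78) = 1/0.22 ≈ 4.545.
Need ΔY = −€412 million, so ΔG = ΔY/k = (−€412 million) × 0.22 ≈ −€91 million.
The government should cut government purchases by €91 million.

−€91 million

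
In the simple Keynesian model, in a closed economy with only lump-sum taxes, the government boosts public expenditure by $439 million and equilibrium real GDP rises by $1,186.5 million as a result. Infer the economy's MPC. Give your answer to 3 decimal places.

Implied spending multiplier k = ΔY/ΔG = 1,186.5/439 ≈ 2.7027.
Since k = 1/(1 − MPC), MPC = 1 − 1/k = 1 − ΔG/ΔY = 1 − 439/1,186.5 ≈ 0.630.

0.630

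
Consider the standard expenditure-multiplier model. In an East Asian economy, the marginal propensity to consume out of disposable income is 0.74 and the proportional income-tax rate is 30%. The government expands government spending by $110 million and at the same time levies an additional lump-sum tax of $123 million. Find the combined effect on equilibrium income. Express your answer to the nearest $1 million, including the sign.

+$39 million

Expenditure multiplier = 1/(1 − c(1−t)) = 1/(1 − 0.74×0.7) = 1/0.482 ≈ 2.075.
ΔG contributes k·ΔG = (+$110 million) / 0.482 ≈ +$228.2 million.
ΔT of +$123 million changes first-round spending by −c·ΔT = −$91.02 million, contributing k·(−c·ΔT) = (−$91.02 million) / 0.482 ≈ −$188.8 million.
Net ΔY = k(ΔG − c·ΔT) = (+$18.98 million) / 0.482 ≈ +$39 million.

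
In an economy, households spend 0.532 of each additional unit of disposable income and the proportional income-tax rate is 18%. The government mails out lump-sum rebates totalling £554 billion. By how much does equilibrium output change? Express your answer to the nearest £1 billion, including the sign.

A lump-sum tax change of −£554 billion shifts disposable income by +£554 billion; first-round consumption changes by −c × ΔT = −0.532 × (−£554 billion) = +£294.728 billion.
Expenditure multiplier = 1/(1 − c(1−t)) = 1/(1 − 0.532×0.82) = 1/0.56376 ≈ 1.774.
The tax multiplier is −c × k ≈ −0.944, so ΔY = k × (−c·ΔT) = (+£294.728 billion) / 0.56376 ≈ +£523 billion.

+£523 billion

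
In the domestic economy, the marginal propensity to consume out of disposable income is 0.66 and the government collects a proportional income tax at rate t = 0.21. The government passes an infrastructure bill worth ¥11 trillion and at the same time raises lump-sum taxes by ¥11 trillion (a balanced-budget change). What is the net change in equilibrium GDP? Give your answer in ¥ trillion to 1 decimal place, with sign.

Expenditure multiplier = 1/(1 − c(1−t)) = 1/(1 − 0.66×0.79) = 1/0.4786 ≈ 2.089.
ΔG contributes k·ΔG = (+¥11 trillion) / 0.4786 ≈ +¥23 trillion.
ΔT of +¥11 trillion changes first-round spending by −c·ΔT = −¥7.26 trillion, contributing k·(−c·ΔT) = (−¥7.26 trillion) / 0.4786 ≈ −¥15.2 trillion.
Net ΔY = k(ΔG − c·ΔT) = (+¥3.74 trillion) / 0.4786 ≈ +¥7.8 trillion.

+¥7.8 trillion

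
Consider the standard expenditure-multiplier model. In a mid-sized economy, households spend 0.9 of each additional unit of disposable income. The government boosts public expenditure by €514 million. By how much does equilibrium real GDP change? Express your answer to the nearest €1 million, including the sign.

Spending multiplier = 1/(1 − MPC) = 1/(1 − 0.9) = 1/0.1 = 10.
ΔY = k × ΔG = (+€514 million) / 0.1 = +€5,140 million.

+€5,140 million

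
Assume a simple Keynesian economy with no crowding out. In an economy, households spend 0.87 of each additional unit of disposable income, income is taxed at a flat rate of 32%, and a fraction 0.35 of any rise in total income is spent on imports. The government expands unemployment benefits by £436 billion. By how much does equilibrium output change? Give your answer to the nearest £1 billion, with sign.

The transfer change shifts disposable income by +£436 billion, so first-round consumption changes by c·ΔTR = 0.87 × (+£436 billion) = +£379.32 billion.
Expenditure multiplier = 1/(1 − c(1−t) + m) = 1/(1 − 0.87×0.68 + 0.35) = 1/0.7584 ≈ 1.319.
The transfer multiplier is c × k ≈ 1.147, so ΔY = k × (c·ΔTR) = (+£379.32 billion) / 0.7584 ≈ +£500 billion.

+£500 billion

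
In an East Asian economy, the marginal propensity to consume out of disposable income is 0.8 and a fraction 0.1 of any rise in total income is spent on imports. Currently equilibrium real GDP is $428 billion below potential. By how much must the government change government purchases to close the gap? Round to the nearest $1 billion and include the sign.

+$128 billion

Spending multiplier = 1/(1 − c + m) = 1/(1 − 0.8 + 0.1) = 1/0.3 ≈ 3.333.
Need ΔY = +$428 billion, so ΔG = ΔY/k = (+$428 billion) × 0.3 ≈ +$128 billion.
The government should increase government purchases by $128 billion.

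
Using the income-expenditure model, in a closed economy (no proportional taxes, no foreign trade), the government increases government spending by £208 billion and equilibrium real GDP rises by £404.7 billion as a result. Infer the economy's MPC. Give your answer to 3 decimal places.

0.486

Implied spending multiplier k = ΔY/ΔG = 404.7/208 ≈ 1.9457.
Since k = 1/(1 − MPC), MPC = 1 − 1/k = 1 − ΔG/ΔY = 1 − 208/404.7 ≈ 0.486.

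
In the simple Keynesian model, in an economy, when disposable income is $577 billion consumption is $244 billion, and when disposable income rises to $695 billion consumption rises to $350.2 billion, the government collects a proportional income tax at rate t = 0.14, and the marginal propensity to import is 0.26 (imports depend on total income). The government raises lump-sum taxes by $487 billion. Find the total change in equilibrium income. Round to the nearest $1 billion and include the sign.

MPC = ΔC/ΔYd = (350.2 − 244)/(695 − 577) = 106.2/118 = 0.9.
A lump-sum tax change of +$487 billion shifts disposable income by −$487 billion; first-round consumption changes by −c × ΔT = −0.9 × (+$487 billion) = −$438.3 billion.
Expenditure multiplier = 1/(1 − c(1−t) + m) = 1/(1 − 0.9×0.86 + 0.26) = 1/0.486 ≈ 2.058.
The tax multiplier is −c × k ≈ −1.852, so ΔY = k × (−c·ΔT) = (−$438.3 billion) / 0.486 ≈ −$902 billion.

−$902 billion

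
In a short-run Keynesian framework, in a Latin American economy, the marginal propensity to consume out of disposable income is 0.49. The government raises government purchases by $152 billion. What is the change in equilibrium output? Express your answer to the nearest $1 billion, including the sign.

Spending multiplier = 1/(1 − MPC) = 1/(1 − 0.49) = 1/0.51 ≈ 1.961.
ΔY = k × ΔG = (+$152 billion) / 0.51 ≈ +$298 billion.

+$298 billion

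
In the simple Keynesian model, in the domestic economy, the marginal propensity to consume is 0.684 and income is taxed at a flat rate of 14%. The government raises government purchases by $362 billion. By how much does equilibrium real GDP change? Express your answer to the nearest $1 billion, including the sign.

+$879 billion

Expenditure multiplier = 1/(1 − c(1−t)) = 1/(1 − 0.684×0.86) = 1/0.41176 ≈ 2.429.
ΔY = k × ΔG = (+$362 billion) / 0.41176 ≈ +$879 billion.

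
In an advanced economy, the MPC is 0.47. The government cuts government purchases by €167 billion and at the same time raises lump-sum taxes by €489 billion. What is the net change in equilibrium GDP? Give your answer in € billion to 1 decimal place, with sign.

−€748.7 billion

Expenditure multiplier = 1/(1 − MPC) = 1/(1 − 0.47) = 1/0.53 ≈ 1.887.
ΔG contributes k·ΔG = (−€167 billion) / 0.53 ≈ −€315.1 billion.
ΔT of +€489 billion changes first-round spending by −c·ΔT = −€229.83 billion, contributing k·(−c·ΔT) = (−€229.83 billion) / 0.53 ≈ −€433.6 billion.
Net ΔY = k(ΔG − c·ΔT) = (−€396.83 billion) / 0.53 ≈ −€748.7 billion.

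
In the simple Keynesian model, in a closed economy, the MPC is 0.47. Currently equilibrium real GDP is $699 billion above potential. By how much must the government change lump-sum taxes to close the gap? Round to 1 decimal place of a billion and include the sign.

Spending multiplier = 1/(1 − MPC) = 1/(1 − 0.47) = 1/0.53 ≈ 1.887.
Tax multiplier = −c·k = −0.47/0.53 ≈ −0.887. Need ΔY = −$699 billion, so ΔT = ΔY/(−c·k) = −(−$699 billion) × 0.53 / 0.47 ≈ +$788.2 billion.
The government should raise lump-sum taxes by $788.2 billion.

+$788.2 billion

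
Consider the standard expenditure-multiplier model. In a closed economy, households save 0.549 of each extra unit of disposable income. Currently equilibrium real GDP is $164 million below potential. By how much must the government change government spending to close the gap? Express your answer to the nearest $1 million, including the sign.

+$90 million

MPC = 1 − MPS = 1 − 0.549 = 0.451.
Spending multiplier = 1/(1 − MPC) = 1/(1 − 0.451) = 1/0.549 ≈ 1.821.
Need ΔY = +$164 million, so ΔG = ΔY/k = (+$164 million) × 0.549 ≈ +$90 million.
The government should increase government spending by $90 million.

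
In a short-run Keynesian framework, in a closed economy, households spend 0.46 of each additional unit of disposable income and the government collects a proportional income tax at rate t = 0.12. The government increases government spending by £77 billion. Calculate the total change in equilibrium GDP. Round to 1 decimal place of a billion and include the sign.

+£129.4 billion

Expenditure multiplier = 1/(1 − c(1−t)) = 1/(1 − 0.46×0.88) = 1/0.5952 ≈ 1.68.
ΔY = k × ΔG = (+£77 billion) / 0.5952 ≈ +£129.4 billion.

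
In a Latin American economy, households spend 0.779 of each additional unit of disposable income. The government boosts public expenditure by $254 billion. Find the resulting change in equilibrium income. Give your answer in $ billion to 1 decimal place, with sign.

Spending multiplier = 1/(1 − MPC) = 1/(1 − 0.779) = 1/0.221 ≈ 4.525.
ΔY = k × ΔG = (+$254 billion) / 0.221 ≈ +$1,149.3 billion.

+$1,149.3 billion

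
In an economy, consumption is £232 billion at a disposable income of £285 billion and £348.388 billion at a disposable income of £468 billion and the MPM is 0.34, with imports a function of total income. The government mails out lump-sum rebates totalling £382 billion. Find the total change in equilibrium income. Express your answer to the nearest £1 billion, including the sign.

+£345 billion

MPC = ΔC/ΔYd = (348.388 − 232)/(468 − 285) = 116.388/183 = 0.636.
A lump-sum tax change of −£382 billion shifts disposable income by +£382 billion; first-round consumption changes by −c × ΔT = −0.636 × (−£382 billion) = +£242.952 billion.
Expenditure multiplier = 1/(1 − c + m) = 1/(1 − 0.636 + 0.34) = 1/0.704 ≈ 1.42.
The tax multiplier is −c × k ≈ −0.903, so ΔY = k × (−c·ΔT) = (+£242.952 billion) / 0.704 ≈ +£345 billion.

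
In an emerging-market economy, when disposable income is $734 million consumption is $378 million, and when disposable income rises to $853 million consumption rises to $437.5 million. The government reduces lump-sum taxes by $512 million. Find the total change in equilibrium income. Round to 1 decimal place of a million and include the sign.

+$512.0 million

MPC = ΔC/ΔYd = (437.5 − 378)/(853 − 734) = 59.5/119 = 0.5.
A lump-sum tax change of −$512 million shifts disposable income by +$512 million; first-round consumption changes by −c × ΔT = −0.5 × (−$512 million) = +$256 million.
Expenditure multiplier = 1/(1 − MPC) = 1/(1 − 0.5) = 1/0.5 = 2.
The tax multiplier is −c × k = −1, so ΔY = k × (−c·ΔT) = (+$256 million) / 0.5 = +$512 million.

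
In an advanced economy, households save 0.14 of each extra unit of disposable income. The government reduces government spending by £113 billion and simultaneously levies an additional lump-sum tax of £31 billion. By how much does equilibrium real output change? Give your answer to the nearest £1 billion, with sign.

−£998 billion

MPC = 1 − MPS = 1 − 0.14 = 0.86.
Expenditure multiplier = 1/(1 − MPC) = 1/(1 − 0.86) = 1/0.14 ≈ 7.143.
ΔG contributes k·ΔG = (−£113 billion) / 0.14 ≈ −£807.1 billion.
ΔT of +£31 billion changes first-round spending by −c·ΔT = −£26.66 billion, contributing k·(−c·ΔT) = (−£26.66 billion) / 0.14 ≈ −£190.4 billion.
Net ΔY = k(ΔG − c·ΔT) = (−£139.66 billion) / 0.14 ≈ −£998 billion.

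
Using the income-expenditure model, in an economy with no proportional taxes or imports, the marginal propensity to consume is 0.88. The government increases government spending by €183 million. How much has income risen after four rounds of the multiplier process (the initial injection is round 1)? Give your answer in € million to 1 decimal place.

Round 1 adds ΔG = €183 million; each later round is MPC = 0.88 times the previous.
After 4 rounds: 183 + 161.04 + 141.7152 + 124.709376 = ΔG·(1 − c^4)/(1 − c) = 183 × (1 − 0.59969536)/0.12 ≈ €610.5 million.

€610.5 million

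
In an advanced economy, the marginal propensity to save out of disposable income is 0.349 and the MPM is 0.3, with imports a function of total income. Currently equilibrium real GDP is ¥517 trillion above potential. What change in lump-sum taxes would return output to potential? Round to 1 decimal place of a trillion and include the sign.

MPC = 1 − MPS = 1 − 0.349 = 0.651.
Spending multiplier = 1/(1 − c + m) = 1/(1 − 0.651 + 0.3) = 1/0.649 ≈ 1.541.
Tax multiplier = −c·k = −0.651/0.649 ≈ −1.003. Need ΔY = −¥517 trillion, so ΔT = ΔY/(−c·k) = −(−¥517 trillion) × 0.649 / 0.651 ≈ +¥515.4 trillion.
The government should raise lump-sum taxes by ¥515.4 trillion.

+¥515.4 trillion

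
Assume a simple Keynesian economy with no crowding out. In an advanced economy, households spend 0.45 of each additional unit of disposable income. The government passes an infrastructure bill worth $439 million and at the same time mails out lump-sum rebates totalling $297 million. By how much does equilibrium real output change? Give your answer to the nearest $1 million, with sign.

Expenditure multiplier = 1/(1 − MPC) = 1/(1 − 0.45) = 1/0.55 ≈ 1.818.
ΔG contributes k·ΔG = (+$439 million) / 0.55 ≈ +$798.2 million.
ΔT of −$297 million changes first-round spending by −c·ΔT = +$133.65 million, contributing k·(−c·ΔT) = (+$133.65 million) / 0.55 = +$243 million.
Net ΔY = k(ΔG − c·ΔT) = (+$572.65 million) / 0.55 ≈ +$1,041 million.

+$1,041 million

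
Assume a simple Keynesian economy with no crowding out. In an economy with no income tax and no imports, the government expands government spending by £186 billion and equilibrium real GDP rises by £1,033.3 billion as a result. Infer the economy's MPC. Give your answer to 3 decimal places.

0.820

Implied spending multiplier k = ΔY/ΔG = 1,033.3/186 ≈ 5.5554.
Since k = 1/(1 − MPC), MPC = 1 − 1/k = 1 − ΔG/ΔY = 1 − 186/1,033.3 ≈ 0.820.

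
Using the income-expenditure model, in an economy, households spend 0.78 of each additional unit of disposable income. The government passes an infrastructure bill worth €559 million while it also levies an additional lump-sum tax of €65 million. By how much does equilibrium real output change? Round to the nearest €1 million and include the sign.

+€2,310 million

Expenditure multiplier = 1/(1 − MPC) = 1/(1 − 0.78) = 1/0.22 ≈ 4.545.
ΔG contributes k·ΔG = (+€559 million) / 0.22 ≈ +€2,540.9 million.
ΔT of +€65 million changes first-round spending by −c·ΔT = −€50.7 million, contributing k·(−c·ΔT) = (−€50.7 million) / 0.22 ≈ −€230.5 million.
Net ΔY = k(ΔG − c·ΔT) = (+€508.3 million) / 0.22 ≈ +€2,310 million.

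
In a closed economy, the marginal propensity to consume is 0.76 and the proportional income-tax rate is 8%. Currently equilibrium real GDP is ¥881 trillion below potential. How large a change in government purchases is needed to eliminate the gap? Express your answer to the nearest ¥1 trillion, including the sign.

Spending multiplier = 1/(1 − c(1−t)) = 1/(1 − 0.76×0.92) = 1/0.3008 ≈ 3.324.
Need ΔY = +¥881 trillion, so ΔG = ΔY/k = (+¥881 trillion) × 0.3008 ≈ +¥265 trillion.
The government should increase government purchases by ¥265 trillion.

+¥265 trillion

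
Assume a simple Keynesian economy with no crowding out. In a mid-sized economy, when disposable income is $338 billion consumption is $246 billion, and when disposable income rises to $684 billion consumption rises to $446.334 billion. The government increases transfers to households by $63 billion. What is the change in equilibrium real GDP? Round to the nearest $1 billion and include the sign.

+$87 billion

MPC = ΔC/ΔYd = (446.334 − 246)/(684 − 338) = 200.334/346 = 0.579.
The transfer change shifts disposable income by +$63 billion, so first-round consumption changes by c·ΔTR = 0.579 × (+$63 billion) = +$36.477 billion.
Expenditure multiplier = 1/(1 − MPC) = 1/(1 − 0.579) = 1/0.421 ≈ 2.375.
The transfer multiplier is c × k ≈ 1.375, so ΔY = k × (c·ΔTR) = (+$36.477 billion) / 0.421 ≈ +$87 billion.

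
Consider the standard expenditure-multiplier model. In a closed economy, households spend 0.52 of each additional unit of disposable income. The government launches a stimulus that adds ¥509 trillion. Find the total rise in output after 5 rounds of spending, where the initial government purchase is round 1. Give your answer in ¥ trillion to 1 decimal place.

Round 1 adds ΔG = ¥509 trillion; each later round is MPC = 0.52 times the previous.
After 5 rounds: 509 + 264.68 + 137.6336 + 71.569472 + 37.21612544 = ΔG·(1 − c^5)/(1 − c) = 509 × (1 − 0.0380204032)/0.48 ≈ ¥1,020.1 trillion.

¥1,020.1 trillion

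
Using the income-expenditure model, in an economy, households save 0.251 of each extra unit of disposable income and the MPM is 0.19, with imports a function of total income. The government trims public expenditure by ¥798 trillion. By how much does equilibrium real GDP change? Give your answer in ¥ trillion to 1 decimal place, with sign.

−¥1,809.5 trillion

MPC = 1 − MPS = 1 − 0.251 = 0.749.
Spending multiplier = 1/(1 − c + m) = 1/(1 − 0.749 + 0.19) = 1/0.441 ≈ 2.268.
ΔY = k × ΔG = (−¥798 trillion) / 0.441 ≈ −¥1,809.5 trillion.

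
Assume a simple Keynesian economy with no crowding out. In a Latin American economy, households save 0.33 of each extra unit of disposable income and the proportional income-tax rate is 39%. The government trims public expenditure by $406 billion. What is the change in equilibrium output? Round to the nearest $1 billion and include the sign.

MPC = 1 − MPS = 1 − 0.33 = 0.67.
Spending multiplier = 1/(1 − c(1−t)) = 1/(1 − 0.67×0.61) = 1/0.5913 ≈ 1.691.
ΔY = k × ΔG = (−$406 billion) / 0.5913 ≈ −$687 billion.

−$687 billion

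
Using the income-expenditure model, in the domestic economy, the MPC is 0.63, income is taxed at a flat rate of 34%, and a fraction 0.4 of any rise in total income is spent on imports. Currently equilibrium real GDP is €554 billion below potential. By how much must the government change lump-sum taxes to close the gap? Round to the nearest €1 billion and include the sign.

−€865 billion

Spending multiplier = 1/(1 − c(1−t) + m) = 1/(1 − 0.63×0.66 + 0.4) = 1/0.9842 ≈ 1.016.
Tax multiplier = −c·k = −0.63/0.9842 ≈ −0.64. Need ΔY = +€554 billion, so ΔT = ΔY/(−c·k) = −(+€554 billion) × 0.9842 / 0.63 ≈ −€865 billion.
The government should cut lump-sum taxes by €865 billion.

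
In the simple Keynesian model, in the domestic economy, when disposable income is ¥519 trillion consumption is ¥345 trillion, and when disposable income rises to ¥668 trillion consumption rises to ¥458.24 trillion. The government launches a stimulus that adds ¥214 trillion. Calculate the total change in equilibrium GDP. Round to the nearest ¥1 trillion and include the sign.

+¥892 trillion

MPC = ΔC/ΔYd = (458.24 − 345)/(668 − 519) = 113.24/149 = 0.76.
Spending multiplier = 1/(1 − MPC) = 1/(1 − 0.76) = 1/0.24 ≈ 4.167.
ΔY = k × ΔG = (+¥214 trillion) / 0.24 ≈ +¥892 trillion.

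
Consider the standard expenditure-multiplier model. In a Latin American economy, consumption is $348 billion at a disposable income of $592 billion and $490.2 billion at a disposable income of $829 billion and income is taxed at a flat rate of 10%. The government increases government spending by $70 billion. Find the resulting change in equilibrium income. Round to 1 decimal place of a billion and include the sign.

+$152.2 billion

MPC = ΔC/ΔYd = (490.2 − 348)/(829 − 592) = 142.2/237 = 0.6.
Spending multiplier = 1/(1 − c(1−t)) = 1/(1 − 0.6×0.9) = 1/0.46 ≈ 2.174.
ΔY = k × ΔG = (+$70 billion) / 0.46 ≈ +$152.2 billion.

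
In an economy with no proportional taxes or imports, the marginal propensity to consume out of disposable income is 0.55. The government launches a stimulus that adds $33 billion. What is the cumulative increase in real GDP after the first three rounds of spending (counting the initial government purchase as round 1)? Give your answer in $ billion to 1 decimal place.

$61.1 billion

Round 1 adds ΔG = $33 billion; each later round is MPC = 0.55 times the previous.
After 3 rounds: 33 + 18.15 + 9.9825 = ΔG·(1 − c^3)/(1 − c) = 33 × (1 − 0.166375)/0.45 ≈ $61.1 billion.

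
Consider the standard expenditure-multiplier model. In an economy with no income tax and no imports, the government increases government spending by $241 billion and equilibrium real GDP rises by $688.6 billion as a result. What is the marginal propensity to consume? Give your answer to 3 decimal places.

Implied spending multiplier k = ΔY/ΔG = 688.6/241 ≈ 2.8573.
Since k = 1/(1 − MPC), MPC = 1 − 1/k = 1 − ΔG/ΔY = 1 − 241/688.6 ≈ 0.650.

0.650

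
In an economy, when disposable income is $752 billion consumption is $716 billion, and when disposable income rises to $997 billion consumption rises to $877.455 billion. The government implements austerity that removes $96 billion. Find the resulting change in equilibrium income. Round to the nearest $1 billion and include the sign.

MPC = ΔC/ΔYd = (877.455 − 716)/(997 − 752) = 161.455/245 = 0.659.
Expenditure multiplier = 1/(1 − MPC) = 1/(1 − 0.659) = 1/0.341 ≈ 2.933.
ΔY = k × ΔG = (−$96 billion) / 0.341 ≈ −$282 billion.

−$282 billion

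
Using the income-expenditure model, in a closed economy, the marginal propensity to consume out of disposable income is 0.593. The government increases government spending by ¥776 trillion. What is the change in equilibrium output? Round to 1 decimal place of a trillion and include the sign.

+¥1,906.6 trillion

Government-spending multiplier = 1/(1 − MPC) = 1/(1 − 0.593) = 1/0.407 ≈ 2.457.
ΔY = k × ΔG = (+¥776 trillion) / 0.407 ≈ +¥1,906.6 trillion.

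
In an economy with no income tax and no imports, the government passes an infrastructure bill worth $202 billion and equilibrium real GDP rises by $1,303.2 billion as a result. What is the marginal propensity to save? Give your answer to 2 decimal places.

Implied spending multiplier k = ΔY/ΔG = 1,303.2/202 ≈ 6.4515.
Since k = 1/(1 − MPC), MPC = 1 − 1/k = 1 − ΔG/ΔY = 1 − 202/1,303.2 ≈ 0.84.
MPS = 1 − MPC = 0.16.

0.16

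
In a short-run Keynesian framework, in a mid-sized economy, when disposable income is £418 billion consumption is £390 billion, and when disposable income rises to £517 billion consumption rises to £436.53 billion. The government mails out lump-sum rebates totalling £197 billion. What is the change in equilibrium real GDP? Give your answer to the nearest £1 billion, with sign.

MPC = ΔC/ΔYd = (436.53 − 390)/(517 − 418) = 46.53/99 = 0.47.
A lump-sum tax change of −£197 billion shifts disposable income by +£197 billion; first-round consumption changes by −c × ΔT = −0.47 × (−£197 billion) = +£92.59 billion.
Expenditure multiplier = 1/(1 − MPC) = 1/(1 − 0.47) = 1/0.53 ≈ 1.887.
The tax multiplier is −c × k ≈ −0.887, so ΔY = k × (−c·ΔT) = (+£92.59 billion) / 0.53 ≈ +£175 billion.

+£175 billion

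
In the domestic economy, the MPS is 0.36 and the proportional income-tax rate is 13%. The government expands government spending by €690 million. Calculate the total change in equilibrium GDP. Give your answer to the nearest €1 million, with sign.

MPC = 1 − MPS = 1 − 0.36 = 0.64.
Spending multiplier = 1/(1 − c(1−t)) = 1/(1 − 0.64×0.87) = 1/0.4432 ≈ 2.256.
ΔY = k × ΔG = (+€690 million) / 0.4432 ≈ +€1,557 million.

+€1,557 million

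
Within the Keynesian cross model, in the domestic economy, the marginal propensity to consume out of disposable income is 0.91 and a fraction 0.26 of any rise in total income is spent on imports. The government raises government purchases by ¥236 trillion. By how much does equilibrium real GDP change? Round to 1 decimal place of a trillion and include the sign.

+¥674.3 trillion

Government-spending multiplier = 1/(1 − c + m) = 1/(1 − 0.91 + 0.26) = 1/0.35 ≈ 2.857.
ΔY = k × ΔG = (+¥236 trillion) / 0.35 ≈ +¥674.3 trillion.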